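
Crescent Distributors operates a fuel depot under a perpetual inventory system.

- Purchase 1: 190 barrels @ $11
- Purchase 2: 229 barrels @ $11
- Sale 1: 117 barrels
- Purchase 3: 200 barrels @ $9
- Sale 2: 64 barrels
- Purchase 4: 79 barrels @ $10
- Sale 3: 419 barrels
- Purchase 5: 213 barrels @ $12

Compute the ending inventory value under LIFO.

Sale 1 (117) [LIFO — newest first]: 117 @ $11 = $1,287
Sale 2 (64) [LIFO — newest first]: 64 @ $9 = $576
Sale 3 (419) [LIFO — newest first]: 79 @ $10 + 136 @ $9 + 112 @ $11 + 92 @ $11 = $4,258
Total COGS = $1,287 + $576 + $4,258 = $6,121
Ending inventory: 98 @ $11 + 213 @ $12 = $3,634

Ending inventory = $3,634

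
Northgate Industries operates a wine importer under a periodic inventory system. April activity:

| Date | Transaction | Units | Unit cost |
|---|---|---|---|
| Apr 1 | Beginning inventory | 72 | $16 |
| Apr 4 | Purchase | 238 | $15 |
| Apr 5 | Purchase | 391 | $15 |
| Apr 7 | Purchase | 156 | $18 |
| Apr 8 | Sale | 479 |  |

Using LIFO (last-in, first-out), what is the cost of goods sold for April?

Apr 8, 479 sold [LIFO — newest first]: 156 @ $18 + 323 @ $15 = $7,653
Ending inventory: 72 @ $16 + 238 @ $15 + 68 @ $15 = $5,742

COGS = $7,653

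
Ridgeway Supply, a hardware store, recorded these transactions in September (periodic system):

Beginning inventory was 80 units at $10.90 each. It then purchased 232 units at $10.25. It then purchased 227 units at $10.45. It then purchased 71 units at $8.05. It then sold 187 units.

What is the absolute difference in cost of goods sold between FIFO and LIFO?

FIFO COGS: 80 @ $10.90 + 107 @ $10.25 = $1,968.75
LIFO COGS: 71 @ $8.05 + 116 @ $10.45 = $1,783.75
Difference = |$1,968.75 − $1,783.75| = $185.00

$185.00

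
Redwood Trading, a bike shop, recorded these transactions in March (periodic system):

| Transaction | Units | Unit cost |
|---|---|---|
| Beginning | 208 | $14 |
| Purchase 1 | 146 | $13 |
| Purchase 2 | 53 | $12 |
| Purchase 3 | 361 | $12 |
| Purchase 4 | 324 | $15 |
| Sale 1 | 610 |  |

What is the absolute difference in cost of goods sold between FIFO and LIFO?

$410

FIFO COGS: 208 @ $14 + 146 @ $13 + 53 @ $12 + 203 @ $12 = $7,882
LIFO COGS: 324 @ $15 + 286 @ $12 = $8,292
Difference = |$7,882 − $8,292| = $410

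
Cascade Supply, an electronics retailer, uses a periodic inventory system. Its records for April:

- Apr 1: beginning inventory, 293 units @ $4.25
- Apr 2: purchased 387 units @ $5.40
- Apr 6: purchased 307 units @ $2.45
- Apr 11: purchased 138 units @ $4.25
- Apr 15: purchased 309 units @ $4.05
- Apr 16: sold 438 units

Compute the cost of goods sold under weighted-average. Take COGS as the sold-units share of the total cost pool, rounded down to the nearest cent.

COGS = $1,809.77

Apr 16, sell 438: 438/1434 × $5,925.15 → $1,809.77
Ending inventory (cost pool remaining) = $4,115.38
Check: goods available $5,925.15 = COGS $1,809.77 + ending $4,115.38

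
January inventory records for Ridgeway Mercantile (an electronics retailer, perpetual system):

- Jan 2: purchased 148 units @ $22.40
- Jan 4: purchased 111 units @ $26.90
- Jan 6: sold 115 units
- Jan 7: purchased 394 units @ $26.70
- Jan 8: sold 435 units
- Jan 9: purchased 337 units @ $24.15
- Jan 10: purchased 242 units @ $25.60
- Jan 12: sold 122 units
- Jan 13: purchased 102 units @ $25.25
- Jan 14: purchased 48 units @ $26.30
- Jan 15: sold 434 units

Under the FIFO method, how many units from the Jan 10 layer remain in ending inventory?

Jan 6, 115 sold [FIFO — oldest first]: 115 @ $22.40 = $2,576.00
Jan 8, 435 sold [FIFO — oldest first]: 33 @ $22.40 + 111 @ $26.90 + 291 @ $26.70 = $11,494.80
Jan 12, 122 sold [FIFO — oldest first]: 103 @ $26.70 + 19 @ $24.15 = $3,208.95
Jan 15, 434 sold [FIFO — oldest first]: 318 @ $24.15 + 116 @ $25.60 = $10,649.30
Total COGS = $2,576.00 + $11,494.80 + $3,208.95 + $10,649.30 = $27,929.05
Ending inventory: 126 @ $25.60 + 102 @ $25.25 + 48 @ $26.30 = $7,063.50

126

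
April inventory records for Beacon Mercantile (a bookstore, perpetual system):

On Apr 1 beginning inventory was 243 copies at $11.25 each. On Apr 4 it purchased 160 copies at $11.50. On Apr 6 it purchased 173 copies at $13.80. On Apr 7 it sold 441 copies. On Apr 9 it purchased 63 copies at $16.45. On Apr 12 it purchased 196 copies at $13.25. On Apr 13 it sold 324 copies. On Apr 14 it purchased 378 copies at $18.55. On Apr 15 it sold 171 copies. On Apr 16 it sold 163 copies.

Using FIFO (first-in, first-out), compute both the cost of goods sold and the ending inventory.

Apr 7, 441 sold [FIFO — oldest first]: 243 @ $11.25 + 160 @ $11.50 + 38 @ $13.80 = $5,098.15
Apr 13, 324 sold [FIFO — oldest first]: 135 @ $13.80 + 63 @ $16.45 + 126 @ $13.25 = $4,568.85
Apr 15, 171 sold [FIFO — oldest first]: 70 @ $13.25 + 101 @ $18.55 = $2,801.05
Apr 16, 163 sold [FIFO — oldest first]: 163 @ $18.55 = $3,023.65
Total COGS = $5,098.15 + $4,568.85 + $2,801.05 + $3,023.65 = $15,491.70
Ending inventory: 114 @ $18.55 = $2,114.70
Check: goods available $17,606.40 = COGS $15,491.70 + ending $2,114.70

COGS = $15,491.70; ending inventory = $2,114.70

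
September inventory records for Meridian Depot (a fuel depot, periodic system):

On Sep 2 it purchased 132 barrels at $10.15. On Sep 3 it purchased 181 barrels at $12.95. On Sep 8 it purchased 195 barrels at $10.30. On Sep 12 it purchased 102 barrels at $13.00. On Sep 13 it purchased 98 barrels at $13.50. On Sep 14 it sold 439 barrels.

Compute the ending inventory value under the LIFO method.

Ending inventory = $3,113.95

Sep 14, 439 sold [LIFO — newest first]: 98 @ $13.50 + 102 @ $13.00 + 195 @ $10.30 + 44 @ $12.95 = $5,227.30
Ending inventory: 132 @ $10.15 + 137 @ $12.95 = $3,113.95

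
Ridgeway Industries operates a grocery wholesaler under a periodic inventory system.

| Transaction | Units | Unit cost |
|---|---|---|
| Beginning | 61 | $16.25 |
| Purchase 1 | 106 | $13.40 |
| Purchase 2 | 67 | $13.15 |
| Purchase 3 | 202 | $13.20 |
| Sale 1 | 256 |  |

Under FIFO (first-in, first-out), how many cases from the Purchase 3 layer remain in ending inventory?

Sale 1 (256) [FIFO — oldest first]: 61 @ $16.25 + 106 @ $13.40 + 67 @ $13.15 + 22 @ $13.20 = $3,583.10
Ending inventory: 180 @ $13.20 = $2,376.00
Check: goods available $5,959.10 = COGS $3,583.10 + ending $2,376.00

180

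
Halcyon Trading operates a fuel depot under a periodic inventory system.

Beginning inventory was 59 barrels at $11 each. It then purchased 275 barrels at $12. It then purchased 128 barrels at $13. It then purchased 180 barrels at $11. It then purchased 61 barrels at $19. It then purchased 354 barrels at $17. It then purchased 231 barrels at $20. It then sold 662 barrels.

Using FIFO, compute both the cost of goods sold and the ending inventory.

COGS = $7,973; ending inventory = $11,417

Sale 1 (662) [FIFO — oldest first]: 59 @ $11 + 275 @ $12 + 128 @ $13 + 180 @ $11 + 20 @ $19 = $7,973
Ending inventory: 41 @ $19 + 354 @ $17 + 231 @ $20 = $11,417
Check: goods available $19,390 = COGS $7,973 + ending $11,417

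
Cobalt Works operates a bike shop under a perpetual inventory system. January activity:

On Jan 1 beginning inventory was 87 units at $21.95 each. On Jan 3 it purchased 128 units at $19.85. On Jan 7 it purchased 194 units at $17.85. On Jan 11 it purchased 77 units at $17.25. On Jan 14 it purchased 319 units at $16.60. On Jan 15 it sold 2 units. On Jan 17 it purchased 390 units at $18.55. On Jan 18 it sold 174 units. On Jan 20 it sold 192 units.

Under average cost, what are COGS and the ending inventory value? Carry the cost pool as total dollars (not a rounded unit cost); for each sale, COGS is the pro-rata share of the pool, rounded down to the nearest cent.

COGS = $6,704.29; ending inventory = $15,067.21

After Jan 1: 87 on hand, pool $1,909.65 (≈ $21.9500 each)
After Jan 3: 215 on hand, pool $4,450.45 (≈ $20.6998 each)
After Jan 7: 409 on hand, pool $7,913.35 (≈ $19.3480 each)
After Jan 11: 486 on hand, pool $9,241.60 (≈ $19.0156 each)
After Jan 14: 805 on hand, pool $14,537.00 (≈ $18.0584 each)
Jan 15, sell 2: 2/805 × $14,537.00 → $36.11
After Jan 17: 1193 on hand, pool $21,735.39 (≈ $18.2191 each)
Jan 18, sell 174: 174/1193 × $21,735.39 → $3,170.12
Jan 20, sell 192: 192/1019 × $18,565.27 → $3,498.06
Total COGS = $36.11 + $3,170.12 + $3,498.06 = $6,704.29
Ending inventory (cost pool remaining) = $15,067.21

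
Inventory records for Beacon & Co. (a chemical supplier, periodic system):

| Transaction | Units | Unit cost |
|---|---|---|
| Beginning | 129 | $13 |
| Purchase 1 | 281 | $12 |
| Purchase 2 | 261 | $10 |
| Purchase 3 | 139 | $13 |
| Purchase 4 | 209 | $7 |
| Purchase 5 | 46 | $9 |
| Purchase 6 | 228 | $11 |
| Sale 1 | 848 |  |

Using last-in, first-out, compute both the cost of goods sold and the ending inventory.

Sale 1 (848) [LIFO — newest first]: 228 @ $11 + 46 @ $9 + 209 @ $7 + 139 @ $13 + 226 @ $10 = $8,452
Ending inventory: 129 @ $13 + 281 @ $12 + 35 @ $10 = $5,399

COGS = $8,452; ending inventory = $5,399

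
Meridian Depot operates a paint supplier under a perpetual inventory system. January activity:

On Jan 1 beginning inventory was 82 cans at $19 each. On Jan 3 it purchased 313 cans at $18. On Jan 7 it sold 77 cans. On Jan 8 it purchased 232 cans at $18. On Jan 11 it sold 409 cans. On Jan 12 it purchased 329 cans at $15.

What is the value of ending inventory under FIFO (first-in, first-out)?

Ending inventory = $7,473

Jan 7, 77 sold [FIFO — oldest first]: 77 @ $19 = $1,463
Jan 11, 409 sold [FIFO — oldest first]: 5 @ $19 + 313 @ $18 + 91 @ $18 = $7,367
Total COGS = $1,463 + $7,367 = $8,830
Ending inventory: 141 @ $18 + 329 @ $15 = $7,473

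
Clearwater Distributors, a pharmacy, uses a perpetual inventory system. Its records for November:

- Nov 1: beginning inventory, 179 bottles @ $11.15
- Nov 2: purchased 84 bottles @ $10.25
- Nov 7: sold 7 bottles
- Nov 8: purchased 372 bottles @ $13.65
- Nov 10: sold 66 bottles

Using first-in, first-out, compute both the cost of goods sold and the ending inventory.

COGS = $813.95; ending inventory = $7,120.70

Nov 7, 7 sold [FIFO — oldest first]: 7 @ $11.15 = $78.05
Nov 10, 66 sold [FIFO — oldest first]: 66 @ $11.15 = $735.90
Total COGS = $78.05 + $735.90 = $813.95
Ending inventory: 106 @ $11.15 + 84 @ $10.25 + 372 @ $13.65 = $7,120.70
Check: goods available $7,934.65 = COGS $813.95 + ending $7,120.70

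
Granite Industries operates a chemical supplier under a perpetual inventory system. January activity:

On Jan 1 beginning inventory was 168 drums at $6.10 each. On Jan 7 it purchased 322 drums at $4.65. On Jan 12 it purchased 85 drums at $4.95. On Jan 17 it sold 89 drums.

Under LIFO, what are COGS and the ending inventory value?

COGS = $439.35; ending inventory = $2,503.50

Jan 17, 89 sold [LIFO — newest first]: 85 @ $4.95 + 4 @ $4.65 = $439.35
Ending inventory: 168 @ $6.10 + 318 @ $4.65 = $2,503.50
Check: goods available $2,942.85 = COGS $439.35 + ending $2,503.50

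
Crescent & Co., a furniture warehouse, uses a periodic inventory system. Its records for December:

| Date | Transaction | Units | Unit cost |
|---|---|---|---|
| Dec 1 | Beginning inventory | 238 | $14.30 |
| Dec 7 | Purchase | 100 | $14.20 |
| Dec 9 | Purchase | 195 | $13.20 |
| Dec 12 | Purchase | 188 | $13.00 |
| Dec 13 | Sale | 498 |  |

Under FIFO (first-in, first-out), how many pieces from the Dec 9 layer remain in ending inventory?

35

Dec 13, 498 sold [FIFO — oldest first]: 238 @ $14.30 + 100 @ $14.20 + 160 @ $13.20 = $6,935.40
Ending inventory: 35 @ $13.20 + 188 @ $13.00 = $2,906.00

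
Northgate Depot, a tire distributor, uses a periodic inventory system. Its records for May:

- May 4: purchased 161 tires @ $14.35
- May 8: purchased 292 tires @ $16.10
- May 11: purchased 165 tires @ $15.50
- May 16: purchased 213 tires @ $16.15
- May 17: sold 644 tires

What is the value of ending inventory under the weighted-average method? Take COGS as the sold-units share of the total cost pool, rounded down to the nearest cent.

Ending inventory = $2,927.42

May 17, sell 644: 644/831 × $13,009.00 → $10,081.58
Ending inventory (cost pool remaining) = $2,927.42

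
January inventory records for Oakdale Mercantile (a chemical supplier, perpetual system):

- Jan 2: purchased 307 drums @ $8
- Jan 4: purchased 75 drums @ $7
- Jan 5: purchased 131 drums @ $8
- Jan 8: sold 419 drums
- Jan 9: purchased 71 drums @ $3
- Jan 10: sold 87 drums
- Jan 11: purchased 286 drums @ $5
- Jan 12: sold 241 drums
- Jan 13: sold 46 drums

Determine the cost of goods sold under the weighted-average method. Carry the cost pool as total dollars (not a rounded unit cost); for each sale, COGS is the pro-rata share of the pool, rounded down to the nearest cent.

COGS = $5,274.37

After Jan 2: 307 on hand, pool $2,456.00 (≈ $8.0000 each)
After Jan 4: 382 on hand, pool $2,981.00 (≈ $7.8037 each)
After Jan 5: 513 on hand, pool $4,029.00 (≈ $7.8538 each)
Jan 8, sell 419: 419/513 × $4,029.00 → $3,290.74
After Jan 9: 165 on hand, pool $951.26 (≈ $5.7652 each)
Jan 10, sell 87: 87/165 × $951.26 → $501.57
After Jan 11: 364 on hand, pool $1,879.69 (≈ $5.1640 each)
Jan 12, sell 241: 241/364 × $1,879.69 → $1,244.52
Jan 13, sell 46: 46/123 × $635.17 → $237.54
Total COGS = $3,290.74 + $501.57 + $1,244.52 + $237.54 = $5,274.37
Ending inventory (cost pool remaining) = $397.63
Check: goods available $5,672.00 = COGS $5,274.37 + ending $397.63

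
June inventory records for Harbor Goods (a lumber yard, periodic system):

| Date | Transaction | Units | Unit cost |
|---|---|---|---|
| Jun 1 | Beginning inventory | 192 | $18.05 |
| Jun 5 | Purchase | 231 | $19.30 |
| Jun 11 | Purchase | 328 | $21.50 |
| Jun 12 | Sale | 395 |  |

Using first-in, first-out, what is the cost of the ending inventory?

Ending inventory = $7,592.40

Jun 12, 395 sold [FIFO — oldest first]: 192 @ $18.05 + 203 @ $19.30 = $7,383.50
Ending inventory: 28 @ $19.30 + 328 @ $21.50 = $7,592.40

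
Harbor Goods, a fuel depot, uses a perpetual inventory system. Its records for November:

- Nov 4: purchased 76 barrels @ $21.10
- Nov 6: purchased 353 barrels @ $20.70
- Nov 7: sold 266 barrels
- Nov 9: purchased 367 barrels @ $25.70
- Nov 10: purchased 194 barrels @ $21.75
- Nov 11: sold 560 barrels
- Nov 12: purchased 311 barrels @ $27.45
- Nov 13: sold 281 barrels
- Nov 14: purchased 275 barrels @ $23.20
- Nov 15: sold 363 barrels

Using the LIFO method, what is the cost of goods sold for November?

Nov 7, 266 sold [LIFO — newest first]: 266 @ $20.70 = $5,506.20
Nov 11, 560 sold [LIFO — newest first]: 194 @ $21.75 + 366 @ $25.70 = $13,625.70
Nov 13, 281 sold [LIFO — newest first]: 281 @ $27.45 = $7,713.45
Nov 15, 363 sold [LIFO — newest first]: 275 @ $23.20 + 30 @ $27.45 + 1 @ $25.70 + 57 @ $20.70 = $8,409.10
Total COGS = $5,506.20 + $13,625.70 + $7,713.45 + $8,409.10 = $35,254.45
Ending inventory: 76 @ $21.10 + 30 @ $20.70 = $2,224.60

COGS = $35,254.45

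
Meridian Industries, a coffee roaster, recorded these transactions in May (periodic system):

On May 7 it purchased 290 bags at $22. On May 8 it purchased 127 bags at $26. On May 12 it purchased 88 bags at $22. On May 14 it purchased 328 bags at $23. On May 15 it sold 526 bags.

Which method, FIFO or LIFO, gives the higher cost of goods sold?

FIFO COGS: 290 @ $22 + 127 @ $26 + 88 @ $22 + 21 @ $23 = $12,101
LIFO COGS: 328 @ $23 + 88 @ $22 + 110 @ $26 = $12,340

LIFO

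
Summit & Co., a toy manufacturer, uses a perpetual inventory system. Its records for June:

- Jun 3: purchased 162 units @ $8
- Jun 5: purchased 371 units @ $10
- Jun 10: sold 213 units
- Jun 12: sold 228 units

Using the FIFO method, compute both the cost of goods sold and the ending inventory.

COGS = $4,086; ending inventory = $920

Jun 10, 213 sold [FIFO — oldest first]: 162 @ $8 + 51 @ $10 = $1,806
Jun 12, 228 sold [FIFO — oldest first]: 228 @ $10 = $2,280
Total COGS = $1,806 + $2,280 = $4,086
Ending inventory: 92 @ $10 = $920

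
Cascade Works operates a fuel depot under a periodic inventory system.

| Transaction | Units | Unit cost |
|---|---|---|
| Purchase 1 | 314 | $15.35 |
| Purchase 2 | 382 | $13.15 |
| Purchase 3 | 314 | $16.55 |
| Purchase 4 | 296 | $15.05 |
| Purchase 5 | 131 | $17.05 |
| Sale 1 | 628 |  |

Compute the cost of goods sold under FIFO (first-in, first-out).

Sale 1 (628) [FIFO — oldest first]: 314 @ $15.35 + 314 @ $13.15 = $8,949.00
Ending inventory: 68 @ $13.15 + 314 @ $16.55 + 296 @ $15.05 + 131 @ $17.05 = $12,779.25
Check: goods available $21,728.25 = COGS $8,949.00 + ending $12,779.25

COGS = $8,949.00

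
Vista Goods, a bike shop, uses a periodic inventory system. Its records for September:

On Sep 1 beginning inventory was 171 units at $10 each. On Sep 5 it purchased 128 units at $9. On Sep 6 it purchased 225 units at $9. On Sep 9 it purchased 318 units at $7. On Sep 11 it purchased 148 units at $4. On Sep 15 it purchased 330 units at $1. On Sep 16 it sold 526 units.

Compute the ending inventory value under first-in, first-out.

Sep 16, 526 sold [FIFO — oldest first]: 171 @ $10 + 128 @ $9 + 225 @ $9 + 2 @ $7 = $4,901
Ending inventory: 316 @ $7 + 148 @ $4 + 330 @ $1 = $3,134

Ending inventory = $3,134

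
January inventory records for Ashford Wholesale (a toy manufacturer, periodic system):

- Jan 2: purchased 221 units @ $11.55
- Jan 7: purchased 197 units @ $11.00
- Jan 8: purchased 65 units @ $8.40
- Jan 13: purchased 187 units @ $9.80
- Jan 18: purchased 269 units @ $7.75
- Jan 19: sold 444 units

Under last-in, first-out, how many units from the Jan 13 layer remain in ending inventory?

Jan 19, 444 sold [LIFO — newest first]: 269 @ $7.75 + 175 @ $9.80 = $3,799.75
Ending inventory: 221 @ $11.55 + 197 @ $11.00 + 65 @ $8.40 + 12 @ $9.80 = $5,383.15

12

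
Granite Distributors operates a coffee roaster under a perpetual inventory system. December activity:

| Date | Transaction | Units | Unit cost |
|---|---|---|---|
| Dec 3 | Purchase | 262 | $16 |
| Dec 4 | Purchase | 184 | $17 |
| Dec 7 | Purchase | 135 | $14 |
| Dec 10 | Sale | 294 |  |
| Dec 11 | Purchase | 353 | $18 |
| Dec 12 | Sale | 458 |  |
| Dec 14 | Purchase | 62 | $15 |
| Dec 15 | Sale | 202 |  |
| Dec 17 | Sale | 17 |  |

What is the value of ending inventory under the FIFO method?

Ending inventory = $375

Dec 10, 294 sold [FIFO — oldest first]: 262 @ $16 + 32 @ $17 = $4,736
Dec 12, 458 sold [FIFO — oldest first]: 152 @ $17 + 135 @ $14 + 171 @ $18 = $7,552
Dec 15, 202 sold [FIFO — oldest first]: 182 @ $18 + 20 @ $15 = $3,576
Dec 17, 17 sold [FIFO — oldest first]: 17 @ $15 = $255
Total COGS = $4,736 + $7,552 + $3,576 + $255 = $16,119
Ending inventory: 25 @ $15 = $375
Check: goods available $16,494 = COGS $16,119 + ending $375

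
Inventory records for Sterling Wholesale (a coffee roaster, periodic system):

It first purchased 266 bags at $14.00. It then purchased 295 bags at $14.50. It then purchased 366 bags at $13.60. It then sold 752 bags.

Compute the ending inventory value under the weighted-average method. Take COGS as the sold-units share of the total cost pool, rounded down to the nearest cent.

Sale 1, sell 752: 752/927 × $12,979.10 → $10,528.89
Ending inventory (cost pool remaining) = $2,450.21

Ending inventory = $2,450.21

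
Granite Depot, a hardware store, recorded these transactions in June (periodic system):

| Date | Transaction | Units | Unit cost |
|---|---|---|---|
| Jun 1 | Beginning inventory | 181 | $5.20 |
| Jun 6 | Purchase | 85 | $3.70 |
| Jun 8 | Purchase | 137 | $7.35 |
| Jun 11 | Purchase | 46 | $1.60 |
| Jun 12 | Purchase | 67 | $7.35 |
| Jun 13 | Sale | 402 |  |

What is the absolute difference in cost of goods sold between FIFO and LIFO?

FIFO COGS: 181 @ $5.20 + 85 @ $3.70 + 136 @ $7.35 = $2,255.30
LIFO COGS: 67 @ $7.35 + 46 @ $1.60 + 137 @ $7.35 + 85 @ $3.70 + 67 @ $5.20 = $2,235.90
Difference = |$2,255.30 − $2,235.90| = $19.40

$19.40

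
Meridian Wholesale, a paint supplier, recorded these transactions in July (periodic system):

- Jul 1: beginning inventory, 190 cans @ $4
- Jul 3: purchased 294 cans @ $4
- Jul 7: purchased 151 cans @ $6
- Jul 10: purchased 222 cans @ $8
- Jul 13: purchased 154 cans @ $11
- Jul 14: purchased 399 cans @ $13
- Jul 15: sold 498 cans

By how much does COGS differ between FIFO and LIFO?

$4,256

FIFO COGS: 190 @ $4 + 294 @ $4 + 14 @ $6 = $2,020
LIFO COGS: 399 @ $13 + 99 @ $11 = $6,276
Difference = |$2,020 − $6,276| = $4,256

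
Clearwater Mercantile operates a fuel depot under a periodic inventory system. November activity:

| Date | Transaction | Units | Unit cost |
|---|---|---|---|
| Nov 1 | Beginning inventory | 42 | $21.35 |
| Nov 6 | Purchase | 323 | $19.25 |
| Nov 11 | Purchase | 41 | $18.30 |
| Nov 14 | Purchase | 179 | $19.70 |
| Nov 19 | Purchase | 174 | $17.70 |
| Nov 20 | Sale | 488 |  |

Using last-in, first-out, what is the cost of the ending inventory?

Nov 20, 488 sold [LIFO — newest first]: 174 @ $17.70 + 179 @ $19.70 + 41 @ $18.30 + 94 @ $19.25 = $9,165.90
Ending inventory: 42 @ $21.35 + 229 @ $19.25 = $5,304.95

Ending inventory = $5,304.95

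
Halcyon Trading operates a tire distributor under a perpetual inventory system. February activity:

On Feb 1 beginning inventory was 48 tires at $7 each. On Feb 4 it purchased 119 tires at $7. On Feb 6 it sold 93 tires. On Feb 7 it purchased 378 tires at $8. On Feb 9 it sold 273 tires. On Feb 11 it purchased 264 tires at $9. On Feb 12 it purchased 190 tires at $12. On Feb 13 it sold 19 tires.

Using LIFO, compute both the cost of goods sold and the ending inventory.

Feb 6, 93 sold [LIFO — newest first]: 93 @ $7 = $651
Feb 9, 273 sold [LIFO — newest first]: 273 @ $8 = $2,184
Feb 13, 19 sold [LIFO — newest first]: 19 @ $12 = $228
Total COGS = $651 + $2,184 + $228 = $3,063
Ending inventory: 48 @ $7 + 26 @ $7 + 105 @ $8 + 264 @ $9 + 171 @ $12 = $5,786
Check: goods available $8,849 = COGS $3,063 + ending $5,786

COGS = $3,063; ending inventory = $5,786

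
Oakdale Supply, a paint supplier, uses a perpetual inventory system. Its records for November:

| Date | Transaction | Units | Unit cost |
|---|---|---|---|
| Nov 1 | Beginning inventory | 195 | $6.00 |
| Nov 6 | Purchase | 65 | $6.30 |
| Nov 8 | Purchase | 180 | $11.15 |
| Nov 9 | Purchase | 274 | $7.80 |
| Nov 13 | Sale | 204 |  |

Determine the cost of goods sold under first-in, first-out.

Nov 13, 204 sold [FIFO — oldest first]: 195 @ $6.00 + 9 @ $6.30 = $1,226.70
Ending inventory: 56 @ $6.30 + 180 @ $11.15 + 274 @ $7.80 = $4,497.00

COGS = $1,226.70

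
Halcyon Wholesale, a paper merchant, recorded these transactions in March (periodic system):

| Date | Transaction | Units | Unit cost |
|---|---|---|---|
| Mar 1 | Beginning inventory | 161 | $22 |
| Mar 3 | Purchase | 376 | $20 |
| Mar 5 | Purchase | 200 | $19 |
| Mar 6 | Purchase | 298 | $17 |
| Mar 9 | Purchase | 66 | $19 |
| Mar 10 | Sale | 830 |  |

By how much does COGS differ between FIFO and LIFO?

FIFO COGS: 161 @ $22 + 376 @ $20 + 200 @ $19 + 93 @ $17 = $16,443
LIFO COGS: 66 @ $19 + 298 @ $17 + 200 @ $19 + 266 @ $20 = $15,440
Difference = |$16,443 − $15,440| = $1,003

$1,003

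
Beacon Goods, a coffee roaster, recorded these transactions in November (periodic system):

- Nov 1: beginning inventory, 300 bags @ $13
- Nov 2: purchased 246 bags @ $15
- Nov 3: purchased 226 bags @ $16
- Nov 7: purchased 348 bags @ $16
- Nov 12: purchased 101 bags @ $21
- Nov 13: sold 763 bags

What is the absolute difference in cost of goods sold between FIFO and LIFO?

$1,563

FIFO COGS: 300 @ $13 + 246 @ $15 + 217 @ $16 = $11,062
LIFO COGS: 101 @ $21 + 348 @ $16 + 226 @ $16 + 88 @ $15 = $12,625
Difference = |$11,062 − $12,625| = $1,563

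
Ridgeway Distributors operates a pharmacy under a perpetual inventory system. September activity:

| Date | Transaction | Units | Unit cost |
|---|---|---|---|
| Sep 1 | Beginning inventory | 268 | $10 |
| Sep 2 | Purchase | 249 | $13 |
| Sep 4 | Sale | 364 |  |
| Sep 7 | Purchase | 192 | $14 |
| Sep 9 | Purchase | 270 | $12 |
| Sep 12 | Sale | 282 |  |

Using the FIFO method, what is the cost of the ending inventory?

Ending inventory = $4,122

Sep 4, 364 sold [FIFO — oldest first]: 268 @ $10 + 96 @ $13 = $3,928
Sep 12, 282 sold [FIFO — oldest first]: 153 @ $13 + 129 @ $14 = $3,795
Total COGS = $3,928 + $3,795 = $7,723
Ending inventory: 63 @ $14 + 270 @ $12 = $4,122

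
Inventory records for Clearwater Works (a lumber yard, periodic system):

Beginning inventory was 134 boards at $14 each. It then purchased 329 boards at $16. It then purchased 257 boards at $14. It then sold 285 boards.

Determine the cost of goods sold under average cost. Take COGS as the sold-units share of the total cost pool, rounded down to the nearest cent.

COGS = $4,250.45

Sale 1, sell 285: 285/720 × $10,738.00 → $4,250.45
Ending inventory (cost pool remaining) = $6,487.55
Check: goods available $10,738.00 = COGS $4,250.45 + ending $6,487.55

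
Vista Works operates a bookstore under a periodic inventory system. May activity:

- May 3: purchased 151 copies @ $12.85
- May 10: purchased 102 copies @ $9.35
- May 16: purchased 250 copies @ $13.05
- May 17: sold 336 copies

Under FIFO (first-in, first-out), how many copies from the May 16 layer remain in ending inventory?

167

May 17, 336 sold [FIFO — oldest first]: 151 @ $12.85 + 102 @ $9.35 + 83 @ $13.05 = $3,977.20
Ending inventory: 167 @ $13.05 = $2,179.35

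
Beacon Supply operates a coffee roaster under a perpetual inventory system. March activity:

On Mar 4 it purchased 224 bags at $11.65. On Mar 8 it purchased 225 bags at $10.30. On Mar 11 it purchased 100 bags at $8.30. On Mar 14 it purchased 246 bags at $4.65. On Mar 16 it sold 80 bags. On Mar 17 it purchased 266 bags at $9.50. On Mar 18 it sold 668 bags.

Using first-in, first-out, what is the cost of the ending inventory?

Mar 16, 80 sold [FIFO — oldest first]: 80 @ $11.65 = $932.00
Mar 18, 668 sold [FIFO — oldest first]: 144 @ $11.65 + 225 @ $10.30 + 100 @ $8.30 + 199 @ $4.65 = $5,750.45
Total COGS = $932.00 + $5,750.45 = $6,682.45
Ending inventory: 47 @ $4.65 + 266 @ $9.50 = $2,745.55

Ending inventory = $2,745.55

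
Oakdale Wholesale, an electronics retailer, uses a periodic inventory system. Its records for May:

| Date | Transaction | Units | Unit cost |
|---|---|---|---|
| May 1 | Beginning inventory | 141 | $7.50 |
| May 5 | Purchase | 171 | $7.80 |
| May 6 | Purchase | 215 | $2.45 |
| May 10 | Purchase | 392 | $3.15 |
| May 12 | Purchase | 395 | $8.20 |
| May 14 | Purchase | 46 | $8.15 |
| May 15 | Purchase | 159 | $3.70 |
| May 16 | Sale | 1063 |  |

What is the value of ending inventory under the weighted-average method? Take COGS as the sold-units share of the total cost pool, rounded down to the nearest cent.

Ending inventory = $2,508.17

May 16, sell 1063: 1063/1519 × $8,355.05 → $5,846.88
Ending inventory (cost pool remaining) = $2,508.17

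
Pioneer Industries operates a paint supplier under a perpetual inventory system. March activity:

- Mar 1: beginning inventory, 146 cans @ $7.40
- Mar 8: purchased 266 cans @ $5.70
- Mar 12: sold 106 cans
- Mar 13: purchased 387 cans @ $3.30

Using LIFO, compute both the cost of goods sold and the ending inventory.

Mar 12, 106 sold [LIFO — newest first]: 106 @ $5.70 = $604.20
Ending inventory: 146 @ $7.40 + 160 @ $5.70 + 387 @ $3.30 = $3,269.50

COGS = $604.20; ending inventory = $3,269.50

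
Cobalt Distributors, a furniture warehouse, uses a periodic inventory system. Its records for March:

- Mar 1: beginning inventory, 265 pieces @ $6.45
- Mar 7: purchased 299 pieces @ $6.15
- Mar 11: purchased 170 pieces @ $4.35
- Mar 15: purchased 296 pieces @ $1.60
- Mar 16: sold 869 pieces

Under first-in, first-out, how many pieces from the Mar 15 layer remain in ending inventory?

161

Mar 16, 869 sold [FIFO — oldest first]: 265 @ $6.45 + 299 @ $6.15 + 170 @ $4.35 + 135 @ $1.60 = $4,503.60
Ending inventory: 161 @ $1.60 = $257.60
Check: goods available $4,761.20 = COGS $4,503.60 + ending $257.60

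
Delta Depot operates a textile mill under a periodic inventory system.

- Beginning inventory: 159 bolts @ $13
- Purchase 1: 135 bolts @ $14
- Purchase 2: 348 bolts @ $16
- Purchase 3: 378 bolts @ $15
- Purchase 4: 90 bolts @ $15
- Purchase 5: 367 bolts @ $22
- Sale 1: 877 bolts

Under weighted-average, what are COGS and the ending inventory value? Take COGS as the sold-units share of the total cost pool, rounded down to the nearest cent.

COGS = $14,618.05; ending inventory = $10,000.95

Sale 1, sell 877: 877/1477 × $24,619.00 → $14,618.05
Ending inventory (cost pool remaining) = $10,000.95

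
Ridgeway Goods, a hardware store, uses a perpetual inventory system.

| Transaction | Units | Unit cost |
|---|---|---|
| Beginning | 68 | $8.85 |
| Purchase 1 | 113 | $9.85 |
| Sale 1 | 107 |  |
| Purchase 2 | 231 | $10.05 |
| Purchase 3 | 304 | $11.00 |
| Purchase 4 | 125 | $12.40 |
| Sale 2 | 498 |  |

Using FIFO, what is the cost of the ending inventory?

Sale 1 (107) [FIFO — oldest first]: 68 @ $8.85 + 39 @ $9.85 = $985.95
Sale 2 (498) [FIFO — oldest first]: 74 @ $9.85 + 231 @ $10.05 + 193 @ $11.00 = $5,173.45
Total COGS = $985.95 + $5,173.45 = $6,159.40
Ending inventory: 111 @ $11.00 + 125 @ $12.40 = $2,771.00
Check: goods available $8,930.40 = COGS $6,159.40 + ending $2,771.00

Ending inventory = $2,771.00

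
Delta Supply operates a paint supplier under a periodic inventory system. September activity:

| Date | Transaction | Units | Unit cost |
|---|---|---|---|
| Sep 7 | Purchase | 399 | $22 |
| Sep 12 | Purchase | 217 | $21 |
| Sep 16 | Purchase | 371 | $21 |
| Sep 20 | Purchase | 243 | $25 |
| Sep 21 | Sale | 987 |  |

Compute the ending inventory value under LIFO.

Ending inventory = $5,346

Sep 21, 987 sold [LIFO — newest first]: 243 @ $25 + 371 @ $21 + 217 @ $21 + 156 @ $22 = $21,855
Ending inventory: 243 @ $22 = $5,346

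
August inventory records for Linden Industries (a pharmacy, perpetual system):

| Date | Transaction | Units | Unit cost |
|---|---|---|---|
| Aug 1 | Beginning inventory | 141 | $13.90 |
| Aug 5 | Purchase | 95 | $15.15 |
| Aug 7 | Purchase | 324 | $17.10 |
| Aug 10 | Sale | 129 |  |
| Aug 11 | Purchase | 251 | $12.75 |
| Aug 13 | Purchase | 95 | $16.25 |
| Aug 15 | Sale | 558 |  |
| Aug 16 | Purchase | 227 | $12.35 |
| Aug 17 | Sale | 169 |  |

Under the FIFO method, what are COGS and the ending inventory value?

COGS = $12,871.05; ending inventory = $3,615.95

Aug 10, 129 sold [FIFO — oldest first]: 129 @ $13.90 = $1,793.10
Aug 15, 558 sold [FIFO — oldest first]: 12 @ $13.90 + 95 @ $15.15 + 324 @ $17.10 + 127 @ $12.75 = $8,765.70
Aug 17, 169 sold [FIFO — oldest first]: 124 @ $12.75 + 45 @ $16.25 = $2,312.25
Total COGS = $1,793.10 + $8,765.70 + $2,312.25 = $12,871.05
Ending inventory: 50 @ $16.25 + 227 @ $12.35 = $3,615.95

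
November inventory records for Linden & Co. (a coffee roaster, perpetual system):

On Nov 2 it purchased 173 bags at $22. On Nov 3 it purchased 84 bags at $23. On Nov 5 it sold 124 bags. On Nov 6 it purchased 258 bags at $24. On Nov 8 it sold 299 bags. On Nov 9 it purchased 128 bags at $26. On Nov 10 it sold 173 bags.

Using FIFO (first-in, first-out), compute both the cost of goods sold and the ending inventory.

COGS = $14,036; ending inventory = $1,222

Nov 5, 124 sold [FIFO — oldest first]: 124 @ $22 = $2,728
Nov 8, 299 sold [FIFO — oldest first]: 49 @ $22 + 84 @ $23 + 166 @ $24 = $6,994
Nov 10, 173 sold [FIFO — oldest first]: 92 @ $24 + 81 @ $26 = $4,314
Total COGS = $2,728 + $6,994 + $4,314 = $14,036
Ending inventory: 47 @ $26 = $1,222
Check: goods available $15,258 = COGS $14,036 + ending $1,222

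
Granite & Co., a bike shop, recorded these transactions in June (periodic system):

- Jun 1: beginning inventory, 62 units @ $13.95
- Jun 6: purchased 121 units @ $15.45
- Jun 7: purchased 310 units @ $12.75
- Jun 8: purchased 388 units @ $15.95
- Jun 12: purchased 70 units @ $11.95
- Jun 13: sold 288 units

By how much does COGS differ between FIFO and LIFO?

FIFO COGS: 62 @ $13.95 + 121 @ $15.45 + 105 @ $12.75 = $4,073.10
LIFO COGS: 70 @ $11.95 + 218 @ $15.95 = $4,313.60
Difference = |$4,073.10 − $4,313.60| = $240.50

$240.50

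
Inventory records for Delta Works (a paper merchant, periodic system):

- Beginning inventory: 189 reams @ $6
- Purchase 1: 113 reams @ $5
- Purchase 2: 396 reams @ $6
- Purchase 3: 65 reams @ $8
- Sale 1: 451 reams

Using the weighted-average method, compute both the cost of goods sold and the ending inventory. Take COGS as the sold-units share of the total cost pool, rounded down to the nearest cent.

Sale 1, sell 451: 451/763 × $4,595.00 → $2,716.04
Ending inventory (cost pool remaining) = $1,878.96
Check: goods available $4,595.00 = COGS $2,716.04 + ending $1,878.96

COGS = $2,716.04; ending inventory = $1,878.96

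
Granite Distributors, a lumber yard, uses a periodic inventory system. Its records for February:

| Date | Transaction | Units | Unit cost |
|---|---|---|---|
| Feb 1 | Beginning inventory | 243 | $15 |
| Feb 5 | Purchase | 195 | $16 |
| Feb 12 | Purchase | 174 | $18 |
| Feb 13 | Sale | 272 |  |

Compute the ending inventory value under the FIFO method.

Ending inventory = $5,788

Feb 13, 272 sold [FIFO — oldest first]: 243 @ $15 + 29 @ $16 = $4,109
Ending inventory: 166 @ $16 + 174 @ $18 = $5,788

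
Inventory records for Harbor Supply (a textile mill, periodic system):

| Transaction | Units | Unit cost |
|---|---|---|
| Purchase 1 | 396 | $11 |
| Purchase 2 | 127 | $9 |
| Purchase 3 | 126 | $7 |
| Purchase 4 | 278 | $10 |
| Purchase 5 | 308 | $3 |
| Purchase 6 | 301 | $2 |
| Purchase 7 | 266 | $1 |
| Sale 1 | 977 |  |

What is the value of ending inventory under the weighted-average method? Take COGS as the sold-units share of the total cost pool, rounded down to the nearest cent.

Sale 1, sell 977: 977/1802 × $10,953.00 → $5,938.44
Ending inventory (cost pool remaining) = $5,014.56

Ending inventory = $5,014.56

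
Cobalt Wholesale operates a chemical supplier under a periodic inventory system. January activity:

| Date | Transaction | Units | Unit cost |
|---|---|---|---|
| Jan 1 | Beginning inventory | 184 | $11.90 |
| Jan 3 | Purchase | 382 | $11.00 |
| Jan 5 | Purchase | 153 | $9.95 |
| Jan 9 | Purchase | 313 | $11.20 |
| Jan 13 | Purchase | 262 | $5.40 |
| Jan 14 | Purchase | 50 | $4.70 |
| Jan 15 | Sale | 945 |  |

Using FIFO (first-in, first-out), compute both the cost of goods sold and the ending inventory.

COGS = $10,445.15; ending inventory = $2,624.20

Jan 15, 945 sold [FIFO — oldest first]: 184 @ $11.90 + 382 @ $11.00 + 153 @ $9.95 + 226 @ $11.20 = $10,445.15
Ending inventory: 87 @ $11.20 + 262 @ $5.40 + 50 @ $4.70 = $2,624.20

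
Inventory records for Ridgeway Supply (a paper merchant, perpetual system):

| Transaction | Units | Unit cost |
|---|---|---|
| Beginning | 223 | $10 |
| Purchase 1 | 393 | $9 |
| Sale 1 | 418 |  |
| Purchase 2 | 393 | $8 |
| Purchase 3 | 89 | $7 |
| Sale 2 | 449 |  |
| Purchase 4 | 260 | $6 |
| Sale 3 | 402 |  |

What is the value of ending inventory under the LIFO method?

Ending inventory = $890

Sale 1 (418) [LIFO — newest first]: 393 @ $9 + 25 @ $10 = $3,787
Sale 2 (449) [LIFO — newest first]: 89 @ $7 + 360 @ $8 = $3,503
Sale 3 (402) [LIFO — newest first]: 260 @ $6 + 33 @ $8 + 109 @ $10 = $2,914
Total COGS = $3,787 + $3,503 + $2,914 = $10,204
Ending inventory: 89 @ $10 = $890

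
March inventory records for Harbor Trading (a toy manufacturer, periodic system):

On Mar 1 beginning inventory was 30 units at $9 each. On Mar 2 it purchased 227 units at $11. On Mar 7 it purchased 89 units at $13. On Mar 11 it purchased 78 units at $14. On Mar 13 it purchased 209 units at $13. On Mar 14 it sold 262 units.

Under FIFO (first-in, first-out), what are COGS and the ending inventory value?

Mar 14, 262 sold [FIFO — oldest first]: 30 @ $9 + 227 @ $11 + 5 @ $13 = $2,832
Ending inventory: 84 @ $13 + 78 @ $14 + 209 @ $13 = $4,901

COGS = $2,832; ending inventory = $4,901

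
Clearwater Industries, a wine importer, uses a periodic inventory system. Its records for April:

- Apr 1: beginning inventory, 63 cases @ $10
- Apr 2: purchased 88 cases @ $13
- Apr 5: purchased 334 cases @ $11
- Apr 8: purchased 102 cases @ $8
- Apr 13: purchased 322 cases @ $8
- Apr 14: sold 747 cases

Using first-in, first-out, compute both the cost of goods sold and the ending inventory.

COGS = $7,544; ending inventory = $1,296

Apr 14, 747 sold [FIFO — oldest first]: 63 @ $10 + 88 @ $13 + 334 @ $11 + 102 @ $8 + 160 @ $8 = $7,544
Ending inventory: 162 @ $8 = $1,296
Check: goods available $8,840 = COGS $7,544 + ending $1,296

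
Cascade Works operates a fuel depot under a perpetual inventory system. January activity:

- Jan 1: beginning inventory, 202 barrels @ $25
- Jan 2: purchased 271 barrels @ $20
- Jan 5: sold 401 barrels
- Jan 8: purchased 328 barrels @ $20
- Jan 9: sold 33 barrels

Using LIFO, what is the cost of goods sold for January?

Jan 5, 401 sold [LIFO — newest first]: 271 @ $20 + 130 @ $25 = $8,670
Jan 9, 33 sold [LIFO — newest first]: 33 @ $20 = $660
Total COGS = $8,670 + $660 = $9,330
Ending inventory: 72 @ $25 + 295 @ $20 = $7,700
Check: goods available $17,030 = COGS $9,330 + ending $7,700

COGS = $9,330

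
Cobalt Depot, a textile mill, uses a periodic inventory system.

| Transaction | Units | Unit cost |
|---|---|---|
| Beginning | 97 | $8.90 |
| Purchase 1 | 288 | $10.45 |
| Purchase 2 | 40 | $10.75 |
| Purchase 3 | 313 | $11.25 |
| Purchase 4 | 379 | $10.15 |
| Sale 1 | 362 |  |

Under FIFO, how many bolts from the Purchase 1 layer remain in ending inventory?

Sale 1 (362) [FIFO — oldest first]: 97 @ $8.90 + 265 @ $10.45 = $3,632.55
Ending inventory: 23 @ $10.45 + 40 @ $10.75 + 313 @ $11.25 + 379 @ $10.15 = $8,038.45

23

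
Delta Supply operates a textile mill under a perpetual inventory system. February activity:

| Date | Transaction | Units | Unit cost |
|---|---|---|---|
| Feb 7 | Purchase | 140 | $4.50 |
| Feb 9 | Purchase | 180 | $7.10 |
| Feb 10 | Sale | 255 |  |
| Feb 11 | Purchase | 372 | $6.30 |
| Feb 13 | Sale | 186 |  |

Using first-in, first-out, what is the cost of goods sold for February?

COGS = $2,670.30

Feb 10, 255 sold [FIFO — oldest first]: 140 @ $4.50 + 115 @ $7.10 = $1,446.50
Feb 13, 186 sold [FIFO — oldest first]: 65 @ $7.10 + 121 @ $6.30 = $1,223.80
Total COGS = $1,446.50 + $1,223.80 = $2,670.30
Ending inventory: 251 @ $6.30 = $1,581.30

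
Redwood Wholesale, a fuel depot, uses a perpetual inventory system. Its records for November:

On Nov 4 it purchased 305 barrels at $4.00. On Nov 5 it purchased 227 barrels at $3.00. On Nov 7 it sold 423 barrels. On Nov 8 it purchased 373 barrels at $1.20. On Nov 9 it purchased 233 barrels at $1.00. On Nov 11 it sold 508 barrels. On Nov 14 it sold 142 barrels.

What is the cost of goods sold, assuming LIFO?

COGS = $2,321.60

Nov 7, 423 sold [LIFO — newest first]: 227 @ $3.00 + 196 @ $4.00 = $1,465.00
Nov 11, 508 sold [LIFO — newest first]: 233 @ $1.00 + 275 @ $1.20 = $563.00
Nov 14, 142 sold [LIFO — newest first]: 98 @ $1.20 + 44 @ $4.00 = $293.60
Total COGS = $1,465.00 + $563.00 + $293.60 = $2,321.60
Ending inventory: 65 @ $4.00 = $260.00
Check: goods available $2,581.60 = COGS $2,321.60 + ending $260.00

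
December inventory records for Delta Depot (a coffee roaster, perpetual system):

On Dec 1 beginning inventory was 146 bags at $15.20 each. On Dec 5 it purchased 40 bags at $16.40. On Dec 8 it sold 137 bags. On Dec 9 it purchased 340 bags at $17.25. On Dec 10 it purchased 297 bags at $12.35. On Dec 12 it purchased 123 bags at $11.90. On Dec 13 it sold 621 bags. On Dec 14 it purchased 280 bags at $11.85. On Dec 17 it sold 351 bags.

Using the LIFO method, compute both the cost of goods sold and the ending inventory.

Dec 8, 137 sold [LIFO — newest first]: 40 @ $16.40 + 97 @ $15.20 = $2,130.40
Dec 13, 621 sold [LIFO — newest first]: 123 @ $11.90 + 297 @ $12.35 + 201 @ $17.25 = $8,598.90
Dec 17, 351 sold [LIFO — newest first]: 280 @ $11.85 + 71 @ $17.25 = $4,542.75
Total COGS = $2,130.40 + $8,598.90 + $4,542.75 = $15,272.05
Ending inventory: 49 @ $15.20 + 68 @ $17.25 = $1,917.80

COGS = $15,272.05; ending inventory = $1,917.80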